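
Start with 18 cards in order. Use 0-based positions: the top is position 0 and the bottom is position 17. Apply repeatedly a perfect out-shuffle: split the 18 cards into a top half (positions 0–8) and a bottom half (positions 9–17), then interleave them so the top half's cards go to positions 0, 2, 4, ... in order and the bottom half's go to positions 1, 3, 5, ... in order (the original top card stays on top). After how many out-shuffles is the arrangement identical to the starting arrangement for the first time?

The out-shuffle permutes the 18 positions with cycle lengths [1, 1, 8, 8].
Every card is home exactly when every cycle has completed a whole number of laps, i.e. after lcm(1, 8) = 8 out-shuffles.

8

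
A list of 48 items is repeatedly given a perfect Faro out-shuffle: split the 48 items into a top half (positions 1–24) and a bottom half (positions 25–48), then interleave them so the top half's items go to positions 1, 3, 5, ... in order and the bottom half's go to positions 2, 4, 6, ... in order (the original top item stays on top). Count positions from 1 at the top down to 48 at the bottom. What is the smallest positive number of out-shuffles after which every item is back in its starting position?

23

The out-shuffle permutes the 48 positions with cycle lengths [1, 1, 23, 23].
Every item is home exactly when every cycle has completed a whole number of laps, i.e. after lcm(1, 23) = 23 out-shuffles.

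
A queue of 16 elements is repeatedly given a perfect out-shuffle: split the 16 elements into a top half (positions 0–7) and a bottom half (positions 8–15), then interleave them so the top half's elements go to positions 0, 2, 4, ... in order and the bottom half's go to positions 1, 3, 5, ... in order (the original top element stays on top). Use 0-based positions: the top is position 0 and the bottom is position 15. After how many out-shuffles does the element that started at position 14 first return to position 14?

4

Follow position 14 under repeated out-shuffles:
14 → 13 → 11 → 7 → 14
It first returns after 4 out-shuffles.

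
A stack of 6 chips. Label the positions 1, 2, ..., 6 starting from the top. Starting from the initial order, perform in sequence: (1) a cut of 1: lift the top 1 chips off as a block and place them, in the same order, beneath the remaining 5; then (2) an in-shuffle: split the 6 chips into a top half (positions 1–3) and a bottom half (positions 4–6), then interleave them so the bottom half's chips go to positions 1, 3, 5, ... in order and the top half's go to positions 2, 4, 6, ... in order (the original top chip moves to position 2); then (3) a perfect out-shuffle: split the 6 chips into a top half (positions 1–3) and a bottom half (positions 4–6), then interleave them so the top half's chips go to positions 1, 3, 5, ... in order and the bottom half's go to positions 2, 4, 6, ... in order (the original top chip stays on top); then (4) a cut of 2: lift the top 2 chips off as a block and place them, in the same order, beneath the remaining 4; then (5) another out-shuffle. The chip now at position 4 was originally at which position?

Undo the operations in reverse order, starting from position 4:
  undo op 5 (out-shuffle, from bottom half): 4 ← 5
  undo op 4 (cut 2): 5 ← 1
  undo op 3 (out-shuffle, from top half): 1 ← 1
  undo op 2 (in-shuffle, from bottom half): 1 ← 4
  undo op 1 (cut 1): 4 ← 5
So the chip at position 4 came from original position 5.

5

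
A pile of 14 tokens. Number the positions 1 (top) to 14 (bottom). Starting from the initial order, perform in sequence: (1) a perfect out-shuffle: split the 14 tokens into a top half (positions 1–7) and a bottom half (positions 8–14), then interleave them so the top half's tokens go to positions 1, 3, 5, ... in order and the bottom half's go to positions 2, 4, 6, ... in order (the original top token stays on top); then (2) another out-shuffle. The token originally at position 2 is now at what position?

5

Track the token from position 2 forward through each operation:
  after op 1 (out-shuffle): 2 → 3
  after op 2 (out-shuffle): 3 → 5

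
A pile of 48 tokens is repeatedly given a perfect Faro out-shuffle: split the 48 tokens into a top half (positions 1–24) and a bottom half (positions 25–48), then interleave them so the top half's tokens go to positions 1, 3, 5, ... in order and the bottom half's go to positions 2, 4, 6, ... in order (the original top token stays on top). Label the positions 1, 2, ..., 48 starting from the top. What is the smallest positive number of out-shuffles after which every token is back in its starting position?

The out-shuffle permutes the 48 positions with cycle lengths [1, 1, 23, 23].
Every token is home exactly when every cycle has completed a whole number of laps, i.e. after lcm(1, 23) = 23 out-shuffles.

23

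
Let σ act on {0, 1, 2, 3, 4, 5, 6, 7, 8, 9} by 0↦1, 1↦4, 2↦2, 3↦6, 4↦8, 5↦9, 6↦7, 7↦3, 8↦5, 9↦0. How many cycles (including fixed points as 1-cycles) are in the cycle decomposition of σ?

Cycle decomposition: (0 1 4 8 5 9) (2) (3 6 7).
3 cycles.

3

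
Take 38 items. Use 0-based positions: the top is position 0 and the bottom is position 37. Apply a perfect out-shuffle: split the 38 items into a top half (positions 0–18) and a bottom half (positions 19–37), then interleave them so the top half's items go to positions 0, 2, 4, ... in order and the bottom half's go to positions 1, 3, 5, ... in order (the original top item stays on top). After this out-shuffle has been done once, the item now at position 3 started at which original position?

Work backwards from position 3, undoing one out-shuffle at a time:
3 ← 20
So the item now at position 3 started at position 20.

20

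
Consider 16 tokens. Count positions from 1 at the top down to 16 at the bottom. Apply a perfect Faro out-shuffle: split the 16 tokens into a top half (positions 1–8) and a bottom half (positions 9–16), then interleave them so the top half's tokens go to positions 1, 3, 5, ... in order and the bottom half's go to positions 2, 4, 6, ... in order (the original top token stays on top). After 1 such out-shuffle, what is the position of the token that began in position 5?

9

Track the token's position through each out-shuffle:
5 → 9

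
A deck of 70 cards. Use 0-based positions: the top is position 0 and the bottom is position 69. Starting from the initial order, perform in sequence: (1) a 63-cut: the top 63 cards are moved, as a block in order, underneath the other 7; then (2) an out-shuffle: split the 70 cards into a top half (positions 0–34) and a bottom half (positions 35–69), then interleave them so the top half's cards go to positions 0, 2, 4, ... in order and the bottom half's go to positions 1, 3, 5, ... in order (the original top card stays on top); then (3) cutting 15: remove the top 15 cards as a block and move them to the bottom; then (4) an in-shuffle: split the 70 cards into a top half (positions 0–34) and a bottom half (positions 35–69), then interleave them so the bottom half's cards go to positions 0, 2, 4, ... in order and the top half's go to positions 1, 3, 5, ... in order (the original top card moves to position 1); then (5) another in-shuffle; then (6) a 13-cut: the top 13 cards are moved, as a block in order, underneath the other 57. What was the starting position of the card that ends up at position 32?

58

Undo the operations in reverse order, starting from position 32:
  undo op 6 (cut 13): 32 ← 45
  undo op 5 (in-shuffle, from top half): 45 ← 22
  undo op 4 (in-shuffle, from bottom half): 22 ← 46
  undo op 3 (cut 15): 46 ← 61
  undo op 2 (out-shuffle, from bottom half): 61 ← 65
  undo op 1 (cut 63): 65 ← 58
So the card at position 32 came from original position 58.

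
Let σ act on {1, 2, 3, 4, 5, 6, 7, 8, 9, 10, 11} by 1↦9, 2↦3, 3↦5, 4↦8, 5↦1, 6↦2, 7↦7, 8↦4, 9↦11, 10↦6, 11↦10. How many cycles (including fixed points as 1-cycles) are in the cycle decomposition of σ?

3

Cycle decomposition: (1 9 11 10 6 2 3 5) (4 8) (7).
3 cycles.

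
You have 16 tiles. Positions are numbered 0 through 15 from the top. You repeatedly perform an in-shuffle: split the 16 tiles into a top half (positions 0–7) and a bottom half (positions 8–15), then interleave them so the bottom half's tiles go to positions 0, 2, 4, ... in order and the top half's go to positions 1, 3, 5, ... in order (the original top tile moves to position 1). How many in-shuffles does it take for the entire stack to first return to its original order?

The in-shuffle permutes the 16 positions with cycle lengths [8, 8].
Every tile is home exactly when every cycle has completed a whole number of laps, i.e. after lcm(8) = 8 in-shuffles.

8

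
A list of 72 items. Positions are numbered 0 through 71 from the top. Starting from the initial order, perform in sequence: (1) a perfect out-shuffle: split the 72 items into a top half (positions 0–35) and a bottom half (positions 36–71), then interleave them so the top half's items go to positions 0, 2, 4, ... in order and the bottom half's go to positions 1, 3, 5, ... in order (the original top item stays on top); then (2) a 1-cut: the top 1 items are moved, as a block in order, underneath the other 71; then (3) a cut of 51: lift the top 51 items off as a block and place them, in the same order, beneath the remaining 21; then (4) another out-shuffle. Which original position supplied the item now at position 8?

Undo the operations in reverse order, starting from position 8:
  undo op 4 (out-shuffle, from top half): 8 ← 4
  undo op 3 (cut 51): 4 ← 55
  undo op 2 (cut 1): 55 ← 56
  undo op 1 (out-shuffle, from top half): 56 ← 28
So the item at position 8 came from original position 28.

28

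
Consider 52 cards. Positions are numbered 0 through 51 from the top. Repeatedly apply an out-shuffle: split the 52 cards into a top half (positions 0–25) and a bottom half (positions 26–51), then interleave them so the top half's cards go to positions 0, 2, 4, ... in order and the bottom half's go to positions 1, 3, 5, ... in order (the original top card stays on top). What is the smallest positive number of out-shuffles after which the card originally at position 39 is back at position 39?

Follow position 39 under repeated out-shuffles:
39 → 27 → 3 → 6 → 12 → 24 → 48 → 45 → 39
It first returns after 8 out-shuffles.

8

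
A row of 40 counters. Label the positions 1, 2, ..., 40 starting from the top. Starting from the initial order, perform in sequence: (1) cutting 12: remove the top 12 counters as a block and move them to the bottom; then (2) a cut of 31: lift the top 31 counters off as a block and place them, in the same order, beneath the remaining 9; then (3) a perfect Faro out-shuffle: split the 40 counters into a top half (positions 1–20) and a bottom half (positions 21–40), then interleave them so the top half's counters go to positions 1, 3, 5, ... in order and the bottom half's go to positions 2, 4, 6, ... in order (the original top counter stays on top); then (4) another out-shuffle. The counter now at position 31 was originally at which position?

Undo the operations in reverse order, starting from position 31:
  undo op 4 (out-shuffle, from top half): 31 ← 16
  undo op 3 (out-shuffle, from bottom half): 16 ← 28
  undo op 2 (cut 31): 28 ← 19
  undo op 1 (cut 12): 19 ← 31
So the counter at position 31 came from original position 31.

31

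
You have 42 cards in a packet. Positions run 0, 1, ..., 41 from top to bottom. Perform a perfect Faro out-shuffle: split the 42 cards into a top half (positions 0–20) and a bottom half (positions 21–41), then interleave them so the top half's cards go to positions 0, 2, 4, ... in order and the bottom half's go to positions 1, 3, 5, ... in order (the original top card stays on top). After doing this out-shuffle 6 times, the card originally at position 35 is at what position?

Track the card's position through each out-shuffle:
35 → 29 → 17 → 34 → 27 → 13 → 26

26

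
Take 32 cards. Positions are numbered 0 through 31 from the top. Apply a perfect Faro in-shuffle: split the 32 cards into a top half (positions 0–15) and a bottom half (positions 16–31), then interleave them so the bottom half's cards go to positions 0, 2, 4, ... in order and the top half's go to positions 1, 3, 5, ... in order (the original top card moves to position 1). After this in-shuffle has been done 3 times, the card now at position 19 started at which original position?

18

Work backwards from position 19, undoing one in-shuffle at a time:
19 ← 9 ← 4 ← 18
So the card now at position 19 started at position 18.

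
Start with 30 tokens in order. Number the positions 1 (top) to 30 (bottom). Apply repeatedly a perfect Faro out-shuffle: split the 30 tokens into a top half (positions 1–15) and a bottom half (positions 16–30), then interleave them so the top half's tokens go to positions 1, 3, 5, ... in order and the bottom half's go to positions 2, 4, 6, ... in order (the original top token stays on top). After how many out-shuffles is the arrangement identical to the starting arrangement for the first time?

The out-shuffle permutes the 30 positions with cycle lengths [1, 1, 28].
Every token is home exactly when every cycle has completed a whole number of laps, i.e. after lcm(1, 28) = 28 out-shuffles.

28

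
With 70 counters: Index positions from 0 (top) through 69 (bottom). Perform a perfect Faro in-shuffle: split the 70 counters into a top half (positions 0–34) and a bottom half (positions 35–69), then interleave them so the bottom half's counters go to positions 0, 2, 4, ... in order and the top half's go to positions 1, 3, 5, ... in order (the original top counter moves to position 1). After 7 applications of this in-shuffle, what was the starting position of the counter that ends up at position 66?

Work backwards from position 66, undoing one in-shuffle at a time:
66 ← 68 ← 69 ← 34 ← 52 ← 61 ← 30 ← 50
So the counter now at position 66 started at position 50.

50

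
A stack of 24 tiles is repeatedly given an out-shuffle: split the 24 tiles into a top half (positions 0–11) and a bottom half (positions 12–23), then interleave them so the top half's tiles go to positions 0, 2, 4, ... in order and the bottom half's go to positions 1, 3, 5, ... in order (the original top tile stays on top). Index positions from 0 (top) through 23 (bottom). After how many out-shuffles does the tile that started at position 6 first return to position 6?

11

Follow position 6 under repeated out-shuffles:
6 → 12 → 1 → 2 → 4 → 8 → 16 → 9 → 18 → 13 → 3 → 6
It first returns after 11 out-shuffles.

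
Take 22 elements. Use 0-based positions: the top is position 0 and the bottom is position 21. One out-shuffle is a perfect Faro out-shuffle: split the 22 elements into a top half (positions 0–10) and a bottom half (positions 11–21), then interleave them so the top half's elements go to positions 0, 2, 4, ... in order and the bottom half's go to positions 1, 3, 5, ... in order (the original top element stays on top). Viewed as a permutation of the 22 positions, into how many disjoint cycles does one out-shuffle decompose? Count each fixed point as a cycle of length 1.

Trace each unvisited position around until it returns:
(0) (1 2 4 8 16 11) (3 6 12) (5 10 20 19 17 13) (7 14) (9 18 15) (21)
7 cycles in total.

7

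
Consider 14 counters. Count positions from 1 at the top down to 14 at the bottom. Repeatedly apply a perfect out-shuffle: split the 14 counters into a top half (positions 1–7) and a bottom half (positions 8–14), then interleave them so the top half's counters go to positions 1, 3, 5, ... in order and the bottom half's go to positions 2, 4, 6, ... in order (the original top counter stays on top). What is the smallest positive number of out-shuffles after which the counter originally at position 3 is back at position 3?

Follow position 3 under repeated out-shuffles:
3 → 5 → 9 → 4 → 7 → 13 → 12 → 10 → 6 → 11 → 8 → 2 → 3
It first returns after 12 out-shuffles.

12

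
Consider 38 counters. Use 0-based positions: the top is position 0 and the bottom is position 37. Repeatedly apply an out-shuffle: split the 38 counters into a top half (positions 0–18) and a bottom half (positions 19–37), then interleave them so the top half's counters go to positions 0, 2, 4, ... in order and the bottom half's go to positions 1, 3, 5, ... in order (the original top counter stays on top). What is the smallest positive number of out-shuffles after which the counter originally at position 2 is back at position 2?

36

Follow position 2 under repeated out-shuffles:
2 → 4 → 8 → 16 → 32 → 27 → 17 → 34 → ... → 2 (length 36)
It first returns after 36 out-shuffles.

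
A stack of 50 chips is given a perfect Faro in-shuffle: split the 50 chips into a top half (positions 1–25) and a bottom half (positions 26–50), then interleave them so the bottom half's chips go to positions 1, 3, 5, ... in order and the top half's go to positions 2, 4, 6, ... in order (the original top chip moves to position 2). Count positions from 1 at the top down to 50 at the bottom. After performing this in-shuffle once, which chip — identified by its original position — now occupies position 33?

Work backwards from position 33, undoing one in-shuffle at a time:
33 ← 42
So the chip now at position 33 started at position 42.

42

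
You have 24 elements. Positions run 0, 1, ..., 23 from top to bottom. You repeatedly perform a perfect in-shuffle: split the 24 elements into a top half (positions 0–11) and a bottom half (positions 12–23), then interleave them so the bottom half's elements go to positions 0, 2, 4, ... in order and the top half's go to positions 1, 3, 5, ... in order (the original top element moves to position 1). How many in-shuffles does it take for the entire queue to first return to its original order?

20

The in-shuffle permutes the 24 positions with cycle lengths [4, 20].
Every element is home exactly when every cycle has completed a whole number of laps, i.e. after lcm(4, 20) = 20 in-shuffles.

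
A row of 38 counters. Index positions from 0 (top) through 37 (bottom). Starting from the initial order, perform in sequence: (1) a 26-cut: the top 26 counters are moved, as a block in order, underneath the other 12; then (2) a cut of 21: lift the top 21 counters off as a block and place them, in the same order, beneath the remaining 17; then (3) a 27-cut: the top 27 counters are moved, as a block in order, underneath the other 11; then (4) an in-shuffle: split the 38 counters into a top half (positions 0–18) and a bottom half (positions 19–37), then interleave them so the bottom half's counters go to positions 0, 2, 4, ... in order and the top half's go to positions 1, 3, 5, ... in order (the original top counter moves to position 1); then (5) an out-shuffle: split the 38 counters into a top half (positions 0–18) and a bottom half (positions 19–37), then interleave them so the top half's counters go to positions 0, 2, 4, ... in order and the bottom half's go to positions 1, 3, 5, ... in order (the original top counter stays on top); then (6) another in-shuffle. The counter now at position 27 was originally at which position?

10

Undo the operations in reverse order, starting from position 27:
  undo op 6 (in-shuffle, from top half): 27 ← 13
  undo op 5 (out-shuffle, from bottom half): 13 ← 25
  undo op 4 (in-shuffle, from top half): 25 ← 12
  undo op 3 (cut 27): 12 ← 1
  undo op 2 (cut 21): 1 ← 22
  undo op 1 (cut 26): 22 ← 10
So the counter at position 27 came from original position 10.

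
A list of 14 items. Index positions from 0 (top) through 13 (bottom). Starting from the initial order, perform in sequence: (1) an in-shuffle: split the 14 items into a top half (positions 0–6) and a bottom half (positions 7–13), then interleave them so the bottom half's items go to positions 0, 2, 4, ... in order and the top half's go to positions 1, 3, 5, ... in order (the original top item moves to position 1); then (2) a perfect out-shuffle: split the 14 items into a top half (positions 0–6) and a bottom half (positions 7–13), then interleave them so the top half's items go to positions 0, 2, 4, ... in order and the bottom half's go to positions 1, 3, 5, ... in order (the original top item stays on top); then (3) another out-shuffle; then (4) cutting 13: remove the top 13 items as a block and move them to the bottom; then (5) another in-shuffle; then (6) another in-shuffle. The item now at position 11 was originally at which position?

Undo the operations in reverse order, starting from position 11:
  undo op 6 (in-shuffle, from top half): 11 ← 5
  undo op 5 (in-shuffle, from top half): 5 ← 2
  undo op 4 (cut 13): 2 ← 1
  undo op 3 (out-shuffle, from bottom half): 1 ← 7
  undo op 2 (out-shuffle, from bottom half): 7 ← 10
  undo op 1 (in-shuffle, from bottom half): 10 ← 12
So the item at position 11 came from original position 12.

12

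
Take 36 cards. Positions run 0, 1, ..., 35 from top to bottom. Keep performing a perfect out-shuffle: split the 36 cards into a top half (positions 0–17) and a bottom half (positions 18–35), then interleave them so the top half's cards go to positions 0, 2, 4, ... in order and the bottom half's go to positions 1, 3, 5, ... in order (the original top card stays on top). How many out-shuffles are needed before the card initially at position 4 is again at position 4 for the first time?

Follow position 4 under repeated out-shuffles:
4 → 8 → 16 → 32 → 29 → 23 → 11 → 22 → 9 → 18 → 1 → 2 → 4
It first returns after 12 out-shuffles.

12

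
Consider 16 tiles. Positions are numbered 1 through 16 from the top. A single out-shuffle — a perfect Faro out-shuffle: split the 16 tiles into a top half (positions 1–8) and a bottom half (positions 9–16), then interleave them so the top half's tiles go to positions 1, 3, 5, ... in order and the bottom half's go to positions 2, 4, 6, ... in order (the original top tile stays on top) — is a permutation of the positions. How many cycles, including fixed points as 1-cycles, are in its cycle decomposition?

Trace each unvisited position around until it returns:
(1) (2 3 5 9) (4 7 13 10) (6 11) (8 15 14 12) (16)
6 cycles in total.

6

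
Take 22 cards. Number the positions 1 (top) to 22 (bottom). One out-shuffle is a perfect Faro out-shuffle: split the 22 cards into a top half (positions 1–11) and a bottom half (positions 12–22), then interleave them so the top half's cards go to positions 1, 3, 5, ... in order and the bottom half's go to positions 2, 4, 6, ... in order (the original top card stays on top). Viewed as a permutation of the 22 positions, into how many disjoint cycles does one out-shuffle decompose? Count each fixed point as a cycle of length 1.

Trace each unvisited position around until it returns:
(1) (2 3 5 9 17 12) (4 7 13) (6 11 21 20 18 14) (8 15) (10 19 16) (22)
7 cycles in total.

7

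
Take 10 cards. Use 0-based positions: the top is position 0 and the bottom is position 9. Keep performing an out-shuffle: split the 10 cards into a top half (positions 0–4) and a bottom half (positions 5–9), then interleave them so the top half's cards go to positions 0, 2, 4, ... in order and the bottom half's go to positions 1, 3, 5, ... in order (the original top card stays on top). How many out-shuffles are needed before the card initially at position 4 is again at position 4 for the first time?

6

Follow position 4 under repeated out-shuffles:
4 → 8 → 7 → 5 → 1 → 2 → 4
It first returns after 6 out-shuffles.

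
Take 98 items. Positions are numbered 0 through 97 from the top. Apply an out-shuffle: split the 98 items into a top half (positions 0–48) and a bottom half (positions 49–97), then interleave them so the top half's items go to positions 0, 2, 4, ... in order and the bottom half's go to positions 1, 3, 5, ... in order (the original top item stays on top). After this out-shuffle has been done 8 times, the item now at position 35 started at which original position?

Work backwards from position 35, undoing one out-shuffle at a time:
35 ← 66 ← 33 ← 65 ← 81 ← 89 ← 93 ← 95 ← 96
So the item now at position 35 started at position 96.

96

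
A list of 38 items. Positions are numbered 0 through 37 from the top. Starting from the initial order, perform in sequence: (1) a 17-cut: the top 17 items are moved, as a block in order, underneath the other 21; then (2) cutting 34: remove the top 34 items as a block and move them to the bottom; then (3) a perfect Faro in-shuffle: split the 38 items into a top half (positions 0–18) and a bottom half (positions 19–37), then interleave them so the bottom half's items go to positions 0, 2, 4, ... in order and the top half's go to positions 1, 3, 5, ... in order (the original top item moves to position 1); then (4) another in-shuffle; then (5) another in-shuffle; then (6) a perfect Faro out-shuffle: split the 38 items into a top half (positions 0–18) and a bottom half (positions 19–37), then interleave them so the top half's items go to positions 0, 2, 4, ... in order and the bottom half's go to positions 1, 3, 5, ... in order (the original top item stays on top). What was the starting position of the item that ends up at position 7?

Undo the operations in reverse order, starting from position 7:
  undo op 6 (out-shuffle, from bottom half): 7 ← 22
  undo op 5 (in-shuffle, from bottom half): 22 ← 30
  undo op 4 (in-shuffle, from bottom half): 30 ← 34
  undo op 3 (in-shuffle, from bottom half): 34 ← 36
  undo op 2 (cut 34): 36 ← 32
  undo op 1 (cut 17): 32 ← 11
So the item at position 7 came from original position 11.

11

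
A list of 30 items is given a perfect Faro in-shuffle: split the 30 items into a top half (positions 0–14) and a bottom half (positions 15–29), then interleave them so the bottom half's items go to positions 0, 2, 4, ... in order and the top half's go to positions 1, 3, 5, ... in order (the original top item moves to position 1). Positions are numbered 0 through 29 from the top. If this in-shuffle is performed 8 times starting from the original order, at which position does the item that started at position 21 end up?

Track the item's position through each in-shuffle:
21 → 12 → 25 → 20 → 10 → 21 → 12 → 25 → 20

20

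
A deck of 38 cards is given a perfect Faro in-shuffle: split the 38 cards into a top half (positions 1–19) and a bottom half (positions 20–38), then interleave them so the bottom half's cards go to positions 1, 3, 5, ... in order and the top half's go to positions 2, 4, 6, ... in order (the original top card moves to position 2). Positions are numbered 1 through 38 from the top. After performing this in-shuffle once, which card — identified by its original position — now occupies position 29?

Work backwards from position 29, undoing one in-shuffle at a time:
29 ← 34
So the card now at position 29 started at position 34.

34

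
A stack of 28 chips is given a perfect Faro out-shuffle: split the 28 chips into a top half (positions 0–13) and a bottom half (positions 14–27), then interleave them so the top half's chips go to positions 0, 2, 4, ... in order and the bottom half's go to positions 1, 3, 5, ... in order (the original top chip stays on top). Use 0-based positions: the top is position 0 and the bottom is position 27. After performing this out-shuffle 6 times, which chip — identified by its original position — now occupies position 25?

Work backwards from position 25, undoing one out-shuffle at a time:
25 ← 26 ← 13 ← 20 ← 10 ← 5 ← 16
So the chip now at position 25 started at position 16.

16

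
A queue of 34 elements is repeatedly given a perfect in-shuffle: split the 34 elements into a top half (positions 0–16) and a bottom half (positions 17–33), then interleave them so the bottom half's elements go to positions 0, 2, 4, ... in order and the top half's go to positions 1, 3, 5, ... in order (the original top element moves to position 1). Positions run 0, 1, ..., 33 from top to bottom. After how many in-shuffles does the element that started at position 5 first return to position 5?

12

Follow position 5 under repeated in-shuffles:
5 → 11 → 23 → 12 → 25 → 16 → 33 → 32 → 30 → 26 → 18 → 2 → 5
It first returns after 12 in-shuffles.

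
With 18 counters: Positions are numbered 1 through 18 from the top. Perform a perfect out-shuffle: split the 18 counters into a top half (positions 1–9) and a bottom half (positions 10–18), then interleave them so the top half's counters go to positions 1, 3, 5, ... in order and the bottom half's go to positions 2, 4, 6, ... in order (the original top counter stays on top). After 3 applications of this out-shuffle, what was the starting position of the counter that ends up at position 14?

9

Work backwards from position 14, undoing one out-shuffle at a time:
14 ← 16 ← 17 ← 9
So the counter now at position 14 started at position 9.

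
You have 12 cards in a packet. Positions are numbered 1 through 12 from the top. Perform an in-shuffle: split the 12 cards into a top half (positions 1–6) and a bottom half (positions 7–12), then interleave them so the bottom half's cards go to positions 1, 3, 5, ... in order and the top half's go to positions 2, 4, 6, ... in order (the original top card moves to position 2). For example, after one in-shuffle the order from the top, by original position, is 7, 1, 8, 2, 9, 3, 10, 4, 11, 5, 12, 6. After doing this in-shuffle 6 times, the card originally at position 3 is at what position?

10

Track the card's position through each in-shuffle:
3 → 6 → 12 → 11 → 9 → 5 → 10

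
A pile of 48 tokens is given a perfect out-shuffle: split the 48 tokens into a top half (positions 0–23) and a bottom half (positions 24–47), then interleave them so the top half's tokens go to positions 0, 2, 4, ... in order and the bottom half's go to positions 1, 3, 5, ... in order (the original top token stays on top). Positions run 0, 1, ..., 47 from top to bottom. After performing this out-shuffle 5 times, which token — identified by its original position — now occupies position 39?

Work backwards from position 39, undoing one out-shuffle at a time:
39 ← 43 ← 45 ← 46 ← 23 ← 35
So the token now at position 39 started at position 35.

35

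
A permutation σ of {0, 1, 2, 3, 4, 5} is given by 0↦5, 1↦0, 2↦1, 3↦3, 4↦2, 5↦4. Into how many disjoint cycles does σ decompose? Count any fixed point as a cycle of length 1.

Cycle decomposition: (0 5 4 2 1) (3).
2 cycles.

2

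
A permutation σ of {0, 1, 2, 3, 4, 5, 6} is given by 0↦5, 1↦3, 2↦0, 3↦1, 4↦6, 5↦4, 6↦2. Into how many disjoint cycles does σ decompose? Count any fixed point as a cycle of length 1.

2

Cycle decomposition: (0 5 4 6 2) (1 3).
2 cycles.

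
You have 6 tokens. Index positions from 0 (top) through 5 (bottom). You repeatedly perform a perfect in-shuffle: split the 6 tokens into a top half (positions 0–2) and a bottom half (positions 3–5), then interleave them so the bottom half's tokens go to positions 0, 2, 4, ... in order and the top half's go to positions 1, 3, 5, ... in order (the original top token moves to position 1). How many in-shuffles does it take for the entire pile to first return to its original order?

The in-shuffle permutes the 6 positions with cycle lengths [3, 3].
Every token is home exactly when every cycle has completed a whole number of laps, i.e. after lcm(3) = 3 in-shuffles.

3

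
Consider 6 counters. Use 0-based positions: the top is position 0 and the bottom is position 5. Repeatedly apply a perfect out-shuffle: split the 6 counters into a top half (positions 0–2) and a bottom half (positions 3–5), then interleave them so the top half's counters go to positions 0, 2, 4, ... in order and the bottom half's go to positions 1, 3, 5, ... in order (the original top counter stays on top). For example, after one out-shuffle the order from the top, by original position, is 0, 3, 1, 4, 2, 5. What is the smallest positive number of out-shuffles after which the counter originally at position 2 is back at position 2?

4

Follow position 2 under repeated out-shuffles:
2 → 4 → 3 → 1 → 2
It first returns after 4 out-shuffles.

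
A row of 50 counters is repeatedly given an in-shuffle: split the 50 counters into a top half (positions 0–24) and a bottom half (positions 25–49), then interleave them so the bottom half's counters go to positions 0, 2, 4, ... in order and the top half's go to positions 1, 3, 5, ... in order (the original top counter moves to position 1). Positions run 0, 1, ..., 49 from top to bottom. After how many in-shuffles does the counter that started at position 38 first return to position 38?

Follow position 38 under repeated in-shuffles:
38 → 26 → 2 → 5 → 11 → 23 → 47 → 44 → 38
It first returns after 8 in-shuffles.

8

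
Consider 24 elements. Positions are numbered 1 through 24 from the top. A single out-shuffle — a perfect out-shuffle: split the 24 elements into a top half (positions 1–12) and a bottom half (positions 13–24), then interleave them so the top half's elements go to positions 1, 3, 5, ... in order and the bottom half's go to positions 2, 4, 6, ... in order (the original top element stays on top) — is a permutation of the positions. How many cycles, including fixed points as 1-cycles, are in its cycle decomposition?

4

Trace each unvisited position around until it returns:
(1) (2 3 5 9 17 10 ... len 11) (6 11 21 18 12 23 ... len 11) (24)
4 cycles in total.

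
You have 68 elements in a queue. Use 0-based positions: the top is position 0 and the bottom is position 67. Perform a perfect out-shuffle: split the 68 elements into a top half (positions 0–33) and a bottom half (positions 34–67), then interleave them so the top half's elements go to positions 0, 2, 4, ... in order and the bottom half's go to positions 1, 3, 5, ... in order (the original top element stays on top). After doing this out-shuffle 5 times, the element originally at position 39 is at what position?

Track the element's position through each out-shuffle:
39 → 11 → 22 → 44 → 21 → 42

42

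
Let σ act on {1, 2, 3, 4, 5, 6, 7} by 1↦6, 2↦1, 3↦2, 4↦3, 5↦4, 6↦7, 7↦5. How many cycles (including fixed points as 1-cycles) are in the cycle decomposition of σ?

1

Cycle decomposition: (1 6 7 5 4 3 2).
1 cycle.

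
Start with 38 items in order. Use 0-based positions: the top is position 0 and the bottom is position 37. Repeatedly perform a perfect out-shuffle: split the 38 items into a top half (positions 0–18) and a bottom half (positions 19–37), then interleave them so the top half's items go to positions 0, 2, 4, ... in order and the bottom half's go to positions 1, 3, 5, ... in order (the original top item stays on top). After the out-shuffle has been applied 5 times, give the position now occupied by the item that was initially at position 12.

Track the item's position through each out-shuffle:
12 → 24 → 11 → 22 → 7 → 14

14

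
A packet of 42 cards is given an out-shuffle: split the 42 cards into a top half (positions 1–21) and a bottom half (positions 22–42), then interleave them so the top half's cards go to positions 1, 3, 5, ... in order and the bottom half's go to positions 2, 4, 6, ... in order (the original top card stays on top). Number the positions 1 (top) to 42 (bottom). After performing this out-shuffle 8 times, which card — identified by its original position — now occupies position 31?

Work backwards from position 31, undoing one out-shuffle at a time:
31 ← 16 ← 29 ← 15 ← 8 ← 25 ← 13 ← 7 ← 4
So the card now at position 31 started at position 4.

4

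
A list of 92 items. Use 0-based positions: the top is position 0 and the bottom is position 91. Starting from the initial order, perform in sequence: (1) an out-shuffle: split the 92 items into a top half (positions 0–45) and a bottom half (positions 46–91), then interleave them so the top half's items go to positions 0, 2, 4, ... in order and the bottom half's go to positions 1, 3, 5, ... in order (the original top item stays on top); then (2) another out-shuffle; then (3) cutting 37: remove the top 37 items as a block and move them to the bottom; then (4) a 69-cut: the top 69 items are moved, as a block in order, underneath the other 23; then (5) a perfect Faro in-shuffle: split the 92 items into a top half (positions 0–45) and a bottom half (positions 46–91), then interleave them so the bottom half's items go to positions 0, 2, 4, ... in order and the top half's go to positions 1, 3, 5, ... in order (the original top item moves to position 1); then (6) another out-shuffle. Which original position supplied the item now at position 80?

20

Undo the operations in reverse order, starting from position 80:
  undo op 6 (out-shuffle, from top half): 80 ← 40
  undo op 5 (in-shuffle, from bottom half): 40 ← 66
  undo op 4 (cut 69): 66 ← 43
  undo op 3 (cut 37): 43 ← 80
  undo op 2 (out-shuffle, from top half): 80 ← 40
  undo op 1 (out-shuffle, from top half): 40 ← 20
So the item at position 80 came from original position 20.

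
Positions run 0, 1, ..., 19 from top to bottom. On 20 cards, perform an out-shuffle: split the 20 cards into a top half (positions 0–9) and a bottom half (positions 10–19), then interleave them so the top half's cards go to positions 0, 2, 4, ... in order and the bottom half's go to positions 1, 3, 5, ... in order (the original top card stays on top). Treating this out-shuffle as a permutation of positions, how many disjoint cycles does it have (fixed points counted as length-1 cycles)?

Trace each unvisited position around until it returns:
(0) (1 2 4 8 16 13 ... len 18) (19)
3 cycles in total.

3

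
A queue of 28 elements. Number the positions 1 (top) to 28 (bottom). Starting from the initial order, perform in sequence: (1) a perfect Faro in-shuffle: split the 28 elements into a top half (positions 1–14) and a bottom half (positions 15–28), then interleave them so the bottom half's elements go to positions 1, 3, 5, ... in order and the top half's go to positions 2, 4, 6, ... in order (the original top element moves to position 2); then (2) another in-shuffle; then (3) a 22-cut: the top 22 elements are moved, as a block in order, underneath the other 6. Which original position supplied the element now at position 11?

Undo the operations in reverse order, starting from position 11:
  undo op 3 (cut 22): 11 ← 5
  undo op 2 (in-shuffle, from bottom half): 5 ← 17
  undo op 1 (in-shuffle, from bottom half): 17 ← 23
So the element at position 11 came from original position 23.

23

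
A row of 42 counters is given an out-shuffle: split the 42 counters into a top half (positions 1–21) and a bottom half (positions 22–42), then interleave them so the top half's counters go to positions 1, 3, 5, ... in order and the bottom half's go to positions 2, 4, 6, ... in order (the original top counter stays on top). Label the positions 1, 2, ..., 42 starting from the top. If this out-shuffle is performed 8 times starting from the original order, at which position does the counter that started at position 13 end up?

Track the counter's position through each out-shuffle:
13 → 25 → 8 → 15 → 29 → 16 → 31 → 20 → 39

39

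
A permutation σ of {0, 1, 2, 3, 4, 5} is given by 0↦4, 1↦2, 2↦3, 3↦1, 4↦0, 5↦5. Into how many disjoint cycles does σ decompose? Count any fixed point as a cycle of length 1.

Cycle decomposition: (0 4) (1 2 3) (5).
3 cycles.

3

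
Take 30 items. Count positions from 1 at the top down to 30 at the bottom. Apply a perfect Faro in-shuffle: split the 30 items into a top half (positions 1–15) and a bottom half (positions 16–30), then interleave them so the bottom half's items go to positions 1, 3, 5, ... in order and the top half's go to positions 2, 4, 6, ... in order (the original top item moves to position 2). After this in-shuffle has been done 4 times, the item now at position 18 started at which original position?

5

Work backwards from position 18, undoing one in-shuffle at a time:
18 ← 9 ← 20 ← 10 ← 5
So the item now at position 18 started at position 5.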